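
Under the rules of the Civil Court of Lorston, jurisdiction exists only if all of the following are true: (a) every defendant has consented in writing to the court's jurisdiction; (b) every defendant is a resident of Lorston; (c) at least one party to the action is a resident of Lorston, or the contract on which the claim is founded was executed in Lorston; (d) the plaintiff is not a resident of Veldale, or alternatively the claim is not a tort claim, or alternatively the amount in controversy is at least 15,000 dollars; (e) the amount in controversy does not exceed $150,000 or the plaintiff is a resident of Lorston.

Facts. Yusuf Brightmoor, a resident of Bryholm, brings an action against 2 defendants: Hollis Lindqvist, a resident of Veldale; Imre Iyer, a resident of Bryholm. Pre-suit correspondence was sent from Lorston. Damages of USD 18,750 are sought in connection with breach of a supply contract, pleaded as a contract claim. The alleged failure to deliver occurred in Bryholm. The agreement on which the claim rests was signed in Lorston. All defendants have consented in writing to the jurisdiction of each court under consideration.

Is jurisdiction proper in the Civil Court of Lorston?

The Civil Court of Lorston:
  (a) Every defendant has filed written consent. Condition met.
  (b) The defendants reside as follows — Hollis Lindqvist in Veldale, Imre Iyer in Bryholm — not all in Lorston. Not met.
  (c) The contract was executed in Lorston, so this disjunct is met. Condition met.
  (d) The plaintiff resides in Bryholm, which is not Veldale, so one alternative holds. Met.
  (e) The amount in controversy is 18,750 dollars, within the $150,000 ceiling — that alternative is enough. Satisfied.
  → The court lacks jurisdiction.

No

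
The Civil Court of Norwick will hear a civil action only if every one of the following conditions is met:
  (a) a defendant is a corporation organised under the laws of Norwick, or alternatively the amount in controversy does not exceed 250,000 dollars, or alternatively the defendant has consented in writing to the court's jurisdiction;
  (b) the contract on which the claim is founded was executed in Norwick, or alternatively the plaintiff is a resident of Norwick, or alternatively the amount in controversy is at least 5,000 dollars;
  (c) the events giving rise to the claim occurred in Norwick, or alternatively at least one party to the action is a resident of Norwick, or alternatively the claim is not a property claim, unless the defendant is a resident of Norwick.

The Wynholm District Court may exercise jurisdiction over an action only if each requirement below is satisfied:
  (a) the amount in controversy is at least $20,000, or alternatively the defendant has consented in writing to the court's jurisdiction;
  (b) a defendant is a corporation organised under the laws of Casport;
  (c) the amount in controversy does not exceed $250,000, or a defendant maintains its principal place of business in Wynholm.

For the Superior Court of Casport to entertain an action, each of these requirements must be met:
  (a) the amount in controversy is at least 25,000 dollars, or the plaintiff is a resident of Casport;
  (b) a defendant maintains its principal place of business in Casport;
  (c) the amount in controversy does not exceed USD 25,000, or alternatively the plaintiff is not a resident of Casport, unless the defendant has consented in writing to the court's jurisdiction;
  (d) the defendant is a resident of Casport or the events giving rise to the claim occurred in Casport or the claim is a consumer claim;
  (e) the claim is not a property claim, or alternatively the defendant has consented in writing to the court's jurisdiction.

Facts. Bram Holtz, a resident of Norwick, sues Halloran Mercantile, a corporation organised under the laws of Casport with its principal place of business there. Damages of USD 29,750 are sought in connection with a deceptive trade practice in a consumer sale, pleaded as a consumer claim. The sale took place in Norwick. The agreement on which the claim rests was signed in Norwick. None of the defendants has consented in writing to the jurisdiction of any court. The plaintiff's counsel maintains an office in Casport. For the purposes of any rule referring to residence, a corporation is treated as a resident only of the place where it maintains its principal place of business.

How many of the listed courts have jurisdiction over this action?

The Civil Court of Norwick:
  (a) The amount in controversy is 29,750 dollars, within the $250,000 ceiling, so this disjunct is met. Satisfied.
  (b) The contract was executed in Norwick, so one alternative holds. Met.
  (c) The operative events occurred in Norwick, which satisfies one of the alternatives. Satisfied.
  → Every requirement is satisfied — jurisdiction.
The Wynholm District Court:
  (a) The amount in controversy is 29,750 dollars, which meets the $20,000 floor, so this disjunct is met. Condition met.
  (b) Halloran Mercantile is organised under the laws of Casport. Condition met.
  (c) The amount in controversy is 29,750 dollars, within the 250,000 dollars ceiling — that alternative is enough. Met.
  → Jurisdiction lies.
The Superior Court of Casport:
  (a) The amount in controversy is USD 29,750, which meets the 25,000 dollars floor, so one alternative holds. Condition met.
  (b) Halloran Mercantile has its principal place of business in Casport. Condition met.
  (c) The plaintiff resides in Norwick, which is not Casport — that alternative is enough. Condition met.
  (d) The defendant resides in Casport, so this disjunct is met. Met.
  (e) The claim is a consumer claim, not a property claim, so one alternative holds. Satisfied.
  → Jurisdiction lies.
Courts with jurisdiction: the Civil Court of Norwick, the Wynholm District Court, the Superior Court of Casport — 3 in total.

3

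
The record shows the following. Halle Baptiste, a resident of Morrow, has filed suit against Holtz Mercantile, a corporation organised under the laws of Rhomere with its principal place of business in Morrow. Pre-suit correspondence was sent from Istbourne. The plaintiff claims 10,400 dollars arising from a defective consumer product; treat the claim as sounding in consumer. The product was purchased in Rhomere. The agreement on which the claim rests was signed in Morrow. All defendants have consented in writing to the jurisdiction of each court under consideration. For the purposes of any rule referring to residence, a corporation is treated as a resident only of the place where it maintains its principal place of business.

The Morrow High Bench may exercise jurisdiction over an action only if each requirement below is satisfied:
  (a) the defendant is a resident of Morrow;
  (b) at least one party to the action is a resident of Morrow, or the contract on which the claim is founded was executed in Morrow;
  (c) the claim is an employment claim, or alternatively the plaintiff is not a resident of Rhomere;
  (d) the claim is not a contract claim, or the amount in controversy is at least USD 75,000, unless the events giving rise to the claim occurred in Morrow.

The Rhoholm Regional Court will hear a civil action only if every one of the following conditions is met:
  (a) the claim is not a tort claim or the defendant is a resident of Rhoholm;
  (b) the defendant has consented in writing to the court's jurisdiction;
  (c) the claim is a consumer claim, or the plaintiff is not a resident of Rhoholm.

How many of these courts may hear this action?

2

The Morrow High Bench:
  (a) The defendant resides in Morrow. Satisfied.
  (b) Halle Baptiste resides in Morrow, so one alternative holds. Condition met.
  (c) The plaintiff resides in Morrow, which is not Rhomere — that alternative is enough. Satisfied.
  (d) The claim is a consumer claim, not a contract claim, which satisfies one of the alternatives. Met.
  → All conditions met; jurisdiction exists.
The Rhoholm Regional Court:
  (a) The claim is a consumer claim, not a tort claim, so one alternative holds. Condition met.
  (b) Every defendant has filed written consent. Satisfied.
  (c) The claim is a consumer claim, so one alternative holds. Condition met.
  → All conditions met; jurisdiction exists.
Courts with jurisdiction: the Morrow High Bench, the Rhoholm Regional Court — 2 in total.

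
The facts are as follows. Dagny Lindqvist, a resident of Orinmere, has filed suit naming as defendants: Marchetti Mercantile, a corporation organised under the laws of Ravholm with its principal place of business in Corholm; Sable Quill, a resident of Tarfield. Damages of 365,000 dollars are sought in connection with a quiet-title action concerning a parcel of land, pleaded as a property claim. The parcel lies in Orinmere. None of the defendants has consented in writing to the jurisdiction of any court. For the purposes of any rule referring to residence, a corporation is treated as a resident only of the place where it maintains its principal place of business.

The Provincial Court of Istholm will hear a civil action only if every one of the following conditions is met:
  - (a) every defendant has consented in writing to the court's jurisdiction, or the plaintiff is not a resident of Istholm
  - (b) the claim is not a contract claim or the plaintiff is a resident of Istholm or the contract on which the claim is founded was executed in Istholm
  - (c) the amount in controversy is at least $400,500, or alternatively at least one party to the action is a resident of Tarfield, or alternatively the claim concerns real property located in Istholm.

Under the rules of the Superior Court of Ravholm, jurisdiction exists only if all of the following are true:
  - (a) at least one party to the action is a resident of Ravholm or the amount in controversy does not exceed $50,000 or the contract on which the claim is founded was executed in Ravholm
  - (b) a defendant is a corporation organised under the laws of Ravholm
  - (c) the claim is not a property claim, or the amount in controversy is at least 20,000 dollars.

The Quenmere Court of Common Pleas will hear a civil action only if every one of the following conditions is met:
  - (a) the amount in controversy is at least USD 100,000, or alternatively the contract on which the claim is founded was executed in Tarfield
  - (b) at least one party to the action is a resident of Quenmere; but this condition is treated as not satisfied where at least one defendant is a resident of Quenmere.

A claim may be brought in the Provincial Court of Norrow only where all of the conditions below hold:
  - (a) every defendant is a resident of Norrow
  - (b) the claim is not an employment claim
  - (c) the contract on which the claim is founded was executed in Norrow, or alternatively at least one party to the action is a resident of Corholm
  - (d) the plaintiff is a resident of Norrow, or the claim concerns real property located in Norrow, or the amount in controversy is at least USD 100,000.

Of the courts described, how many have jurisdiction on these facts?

The Provincial Court of Istholm:
  (a) The plaintiff resides in Orinmere, which is not Istholm, so this disjunct is met. Met.
  (b) The claim is a property claim, not a contract claim — that alternative is enough. Met.
  (c) Sable Quill resides in Tarfield — that alternative is enough. Condition met.
  → All conditions met; jurisdiction exists.
The Superior Court of Ravholm:
  (a) No party resides in Ravholm; the amount in controversy is 365,000 dollars, above the USD 50,000 ceiling; no contract (and hence no place of execution) is alleged — none of the alternatives is met. Not satisfied.
  (b) Marchetti Mercantile is organised under the laws of Ravholm. Condition met.
  (c) The amount in controversy is USD 365,000, which meets the USD 20,000 floor, which satisfies one of the alternatives. Condition met.
  → Not every requirement is met — no jurisdiction.
The Quenmere Court of Common Pleas:
  (a) The amount in controversy is USD 365,000, which meets the 100,000 dollars floor, so this disjunct is met. Met.
  (b) No party resides in Quenmere. Fails.
  → The court lacks jurisdiction.
The Provincial Court of Norrow:
  (a) The defendants reside as follows — Marchetti Mercantile in Corholm, Sable Quill in Tarfield — not all in Norrow. Fails.
  (b) The claim is a property claim, not an employment claim. Met.
  (c) Marchetti Mercantile resides in Corholm — that alternative is enough. Met.
  (d) The amount in controversy is $365,000, which meets the 100,000 dollars floor, so one alternative holds. Condition met.
  → Not every requirement is met — no jurisdiction.
Courts with jurisdiction: the Provincial Court of Istholm — 1 in total.

1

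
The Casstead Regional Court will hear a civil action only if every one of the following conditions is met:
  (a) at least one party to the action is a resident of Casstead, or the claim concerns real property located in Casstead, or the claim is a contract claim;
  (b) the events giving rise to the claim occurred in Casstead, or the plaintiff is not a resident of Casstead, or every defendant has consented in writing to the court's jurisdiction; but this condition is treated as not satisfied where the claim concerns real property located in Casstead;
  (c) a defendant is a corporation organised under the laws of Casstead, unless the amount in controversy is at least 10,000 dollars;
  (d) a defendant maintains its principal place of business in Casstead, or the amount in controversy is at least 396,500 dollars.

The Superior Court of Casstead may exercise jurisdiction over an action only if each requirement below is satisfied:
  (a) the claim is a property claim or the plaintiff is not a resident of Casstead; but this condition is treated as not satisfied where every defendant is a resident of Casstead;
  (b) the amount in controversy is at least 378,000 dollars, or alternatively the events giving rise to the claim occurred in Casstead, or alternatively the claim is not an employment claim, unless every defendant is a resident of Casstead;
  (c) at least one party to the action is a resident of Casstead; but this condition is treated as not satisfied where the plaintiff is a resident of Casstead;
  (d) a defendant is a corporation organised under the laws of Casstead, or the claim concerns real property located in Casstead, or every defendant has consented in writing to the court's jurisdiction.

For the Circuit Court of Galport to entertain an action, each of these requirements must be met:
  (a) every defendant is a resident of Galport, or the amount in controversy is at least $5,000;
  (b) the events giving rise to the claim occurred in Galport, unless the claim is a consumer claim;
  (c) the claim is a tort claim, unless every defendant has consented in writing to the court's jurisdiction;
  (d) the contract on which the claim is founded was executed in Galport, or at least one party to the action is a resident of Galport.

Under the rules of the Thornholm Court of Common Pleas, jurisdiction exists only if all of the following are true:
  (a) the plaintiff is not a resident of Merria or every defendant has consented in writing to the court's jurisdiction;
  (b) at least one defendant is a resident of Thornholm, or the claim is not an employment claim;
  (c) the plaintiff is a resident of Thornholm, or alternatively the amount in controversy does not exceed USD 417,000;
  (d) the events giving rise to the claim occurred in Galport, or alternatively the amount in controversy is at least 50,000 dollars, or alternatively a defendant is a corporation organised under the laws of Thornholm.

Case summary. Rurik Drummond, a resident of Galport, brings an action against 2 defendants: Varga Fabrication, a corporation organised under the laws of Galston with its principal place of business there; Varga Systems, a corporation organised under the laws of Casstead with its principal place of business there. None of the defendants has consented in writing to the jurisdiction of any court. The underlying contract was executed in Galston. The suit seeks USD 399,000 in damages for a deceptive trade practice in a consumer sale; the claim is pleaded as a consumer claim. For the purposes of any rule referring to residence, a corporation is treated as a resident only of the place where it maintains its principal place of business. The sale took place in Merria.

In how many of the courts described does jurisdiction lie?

The Casstead Regional Court:
  (a) Varga Systems resides in Casstead, so this disjunct is met. Condition met.
  (b) The plaintiff resides in Galport, which is not Casstead, which satisfies one of the alternatives. The exception is not triggered, since the claim does not concern real property. Condition met.
  (c) Varga Systems is organised under the laws of Casstead. Met.
  (d) Varga Systems has its principal place of business in Casstead, so this disjunct is met. Satisfied.
  → The court has jurisdiction.
The Superior Court of Casstead:
  (a) The plaintiff resides in Galport, which is not Casstead, so one alternative holds. The exception is not triggered, since the defendants reside as follows — Varga Fabrication in Galston, Varga Systems in Casstead — not all in Casstead. Condition met.
  (b) The amount in controversy is 399,000 dollars, which meets the USD 378,000 floor, so this disjunct is met. Satisfied.
  (c) Varga Systems resides in Casstead. And the carve-out is inapplicable — the plaintiff resides in Galport, not Casstead. Condition met.
  (d) Varga Systems is organised under the laws of Casstead, which satisfies one of the alternatives. Condition met.
  → All conditions met; jurisdiction exists.
The Circuit Court of Galport:
  (a) The amount in controversy is $399,000, which meets the USD 5,000 floor — that alternative is enough. Condition met.
  (b) The operative events occurred in Merria, not Galport. However, the claim is a consumer claim, so the 'unless' proviso supplies this condition. Satisfied.
  (c) The claim is a consumer claim, not a tort claim. The proviso offers no rescue either, since no such written consent has been filed. Fails.
  (d) Rurik Drummond resides in Galport, so one alternative holds. Condition met.
  → The court lacks jurisdiction.
The Thornholm Court of Common Pleas:
  (a) The plaintiff resides in Galport, which is not Merria, which satisfies one of the alternatives. Satisfied.
  (b) The claim is a consumer claim, not an employment claim — that alternative is enough. Condition met.
  (c) The amount in controversy is 399,000 dollars, within the $417,000 ceiling, so this disjunct is met. Condition met.
  (d) The amount in controversy is $399,000, which meets the USD 50,000 floor, so this disjunct is met. Condition met.
  → The court has jurisdiction.
Courts with jurisdiction: the Casstead Regional Court, the Superior Court of Casstead, the Thornholm Court of Common Pleas — 3 in total.

3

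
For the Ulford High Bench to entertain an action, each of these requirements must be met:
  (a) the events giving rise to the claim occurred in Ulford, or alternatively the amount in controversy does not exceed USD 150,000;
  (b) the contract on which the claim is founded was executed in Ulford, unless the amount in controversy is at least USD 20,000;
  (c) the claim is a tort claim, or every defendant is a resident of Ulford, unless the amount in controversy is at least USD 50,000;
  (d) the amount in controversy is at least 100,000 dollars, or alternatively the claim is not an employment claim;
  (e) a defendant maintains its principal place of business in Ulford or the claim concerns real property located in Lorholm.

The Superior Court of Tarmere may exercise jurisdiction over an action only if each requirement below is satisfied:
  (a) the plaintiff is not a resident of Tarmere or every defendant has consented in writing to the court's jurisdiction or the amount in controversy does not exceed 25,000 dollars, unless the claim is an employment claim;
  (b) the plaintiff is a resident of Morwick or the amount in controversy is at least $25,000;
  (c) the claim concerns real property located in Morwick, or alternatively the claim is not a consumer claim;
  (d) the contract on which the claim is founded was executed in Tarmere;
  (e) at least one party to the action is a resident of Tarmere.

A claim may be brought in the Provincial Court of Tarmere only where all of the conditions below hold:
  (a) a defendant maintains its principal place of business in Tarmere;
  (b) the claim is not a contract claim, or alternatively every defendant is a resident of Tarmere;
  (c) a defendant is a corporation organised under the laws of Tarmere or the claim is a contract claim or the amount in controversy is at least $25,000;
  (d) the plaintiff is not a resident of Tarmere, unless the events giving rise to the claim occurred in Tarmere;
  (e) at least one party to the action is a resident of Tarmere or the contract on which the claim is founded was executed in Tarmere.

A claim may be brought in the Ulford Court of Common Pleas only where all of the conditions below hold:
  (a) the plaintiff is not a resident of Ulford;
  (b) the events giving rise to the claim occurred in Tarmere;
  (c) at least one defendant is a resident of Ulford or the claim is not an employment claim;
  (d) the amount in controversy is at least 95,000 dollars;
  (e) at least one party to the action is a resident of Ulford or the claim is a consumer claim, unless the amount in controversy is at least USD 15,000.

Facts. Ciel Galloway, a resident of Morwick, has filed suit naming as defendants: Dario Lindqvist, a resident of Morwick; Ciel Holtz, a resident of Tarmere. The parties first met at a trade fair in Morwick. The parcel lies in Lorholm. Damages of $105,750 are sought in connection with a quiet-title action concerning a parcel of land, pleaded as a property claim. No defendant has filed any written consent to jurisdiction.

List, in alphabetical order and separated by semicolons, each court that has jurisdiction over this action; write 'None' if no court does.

The Ulford High Bench:
  (a) The amount in controversy is 105,750 dollars, within the 150,000 dollars ceiling, which satisfies one of the alternatives. Satisfied.
  (b) No contract (and hence no place of execution) is alleged. But the amount in controversy is 105,750 dollars, which meets the $20,000 floor, and the 'unless' clause therefore excuses the requirement. Condition met.
  (c) The claim is a property claim, not a tort claim; the defendants reside as follows — Dario Lindqvist in Morwick, Ciel Holtz in Tarmere — not all in Ulford — no alternative holds. The proviso rescues it, though: the amount in controversy is USD 105,750, which meets the $50,000 floor. Met.
  (d) The amount in controversy is $105,750, which meets the 100,000 dollars floor, which satisfies one of the alternatives. Met.
  (e) The property lies in Lorholm — that alternative is enough. Satisfied.
  → All conditions met; jurisdiction exists.
The Superior Court of Tarmere:
  (a) The plaintiff resides in Morwick, which is not Tarmere, which satisfies one of the alternatives. Satisfied.
  (b) The plaintiff resides in Morwick, so this disjunct is met. Condition met.
  (c) The claim is a property claim, not a consumer claim — that alternative is enough. Satisfied.
  (d) No contract (and hence no place of execution) is alleged. Condition not met.
  (e) Ciel Holtz resides in Tarmere. Condition met.
  → At least one condition fails; no jurisdiction.
The Provincial Court of Tarmere:
  (a) No defendant is a corporation. Not met.
  (b) The claim is a property claim, not a contract claim, so this disjunct is met. Condition met.
  (c) The amount in controversy is USD 105,750, which meets the $25,000 floor — that alternative is enough. Met.
  (d) The plaintiff resides in Morwick, which is not Tarmere. Condition met.
  (e) Ciel Holtz resides in Tarmere, which satisfies one of the alternatives. Met.
  → The court lacks jurisdiction.
The Ulford Court of Common Pleas:
  (a) The plaintiff resides in Morwick, which is not Ulford. Met.
  (b) The operative events occurred in Lorholm, not Tarmere. Condition not met.
  (c) The claim is a property claim, not an employment claim, which satisfies one of the alternatives. Condition met.
  (d) The amount in controversy is $105,750, which meets the 95,000 dollars floor. Met.
  (e) No party resides in Ulford; the claim is a property claim, not a consumer claim — none of the alternatives is met. The proviso rescues it, though: the amount in controversy is USD 105,750, which meets the USD 15,000 floor. Satisfied.
  → At least one condition fails; no jurisdiction.

the Ulford High Bench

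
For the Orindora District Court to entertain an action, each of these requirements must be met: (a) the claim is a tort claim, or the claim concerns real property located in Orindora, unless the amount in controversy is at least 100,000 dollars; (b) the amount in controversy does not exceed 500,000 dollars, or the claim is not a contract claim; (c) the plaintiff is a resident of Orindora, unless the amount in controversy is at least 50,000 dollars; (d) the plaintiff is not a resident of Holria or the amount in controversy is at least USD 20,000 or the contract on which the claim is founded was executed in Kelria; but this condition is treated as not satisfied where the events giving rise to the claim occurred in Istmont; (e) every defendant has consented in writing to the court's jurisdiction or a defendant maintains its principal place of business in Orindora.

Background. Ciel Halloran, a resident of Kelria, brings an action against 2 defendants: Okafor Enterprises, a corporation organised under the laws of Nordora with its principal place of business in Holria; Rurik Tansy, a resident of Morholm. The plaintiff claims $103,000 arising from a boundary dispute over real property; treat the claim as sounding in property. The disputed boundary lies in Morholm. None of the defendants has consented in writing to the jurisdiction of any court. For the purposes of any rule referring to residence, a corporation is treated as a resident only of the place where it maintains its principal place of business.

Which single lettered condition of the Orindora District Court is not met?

The Orindora District Court:
  (a) The claim is a property claim, not a tort claim; the property lies in Morholm, not Orindora — none of the alternatives is met. The proviso rescues it, though: the amount in controversy is 103,000 dollars, which meets the USD 100,000 floor. Met.
  (b) The amount in controversy is USD 103,000, within the USD 500,000 ceiling, so one alternative holds. Satisfied.
  (c) The plaintiff resides in Kelria, not Orindora. The proviso rescues it, though: the amount in controversy is $103,000, which meets the USD 50,000 floor. Condition met.
  (d) The plaintiff resides in Kelria, which is not Holria, so one alternative holds. And the carve-out is inapplicable — the operative events occurred in Morholm, not Istmont. Condition met.
  (e) No such written consent has been filed; the corporate defendant(s) have their principal place of business in Holria, not Orindora — no alternative holds. Condition not met.
Only condition (e) fails.

(e)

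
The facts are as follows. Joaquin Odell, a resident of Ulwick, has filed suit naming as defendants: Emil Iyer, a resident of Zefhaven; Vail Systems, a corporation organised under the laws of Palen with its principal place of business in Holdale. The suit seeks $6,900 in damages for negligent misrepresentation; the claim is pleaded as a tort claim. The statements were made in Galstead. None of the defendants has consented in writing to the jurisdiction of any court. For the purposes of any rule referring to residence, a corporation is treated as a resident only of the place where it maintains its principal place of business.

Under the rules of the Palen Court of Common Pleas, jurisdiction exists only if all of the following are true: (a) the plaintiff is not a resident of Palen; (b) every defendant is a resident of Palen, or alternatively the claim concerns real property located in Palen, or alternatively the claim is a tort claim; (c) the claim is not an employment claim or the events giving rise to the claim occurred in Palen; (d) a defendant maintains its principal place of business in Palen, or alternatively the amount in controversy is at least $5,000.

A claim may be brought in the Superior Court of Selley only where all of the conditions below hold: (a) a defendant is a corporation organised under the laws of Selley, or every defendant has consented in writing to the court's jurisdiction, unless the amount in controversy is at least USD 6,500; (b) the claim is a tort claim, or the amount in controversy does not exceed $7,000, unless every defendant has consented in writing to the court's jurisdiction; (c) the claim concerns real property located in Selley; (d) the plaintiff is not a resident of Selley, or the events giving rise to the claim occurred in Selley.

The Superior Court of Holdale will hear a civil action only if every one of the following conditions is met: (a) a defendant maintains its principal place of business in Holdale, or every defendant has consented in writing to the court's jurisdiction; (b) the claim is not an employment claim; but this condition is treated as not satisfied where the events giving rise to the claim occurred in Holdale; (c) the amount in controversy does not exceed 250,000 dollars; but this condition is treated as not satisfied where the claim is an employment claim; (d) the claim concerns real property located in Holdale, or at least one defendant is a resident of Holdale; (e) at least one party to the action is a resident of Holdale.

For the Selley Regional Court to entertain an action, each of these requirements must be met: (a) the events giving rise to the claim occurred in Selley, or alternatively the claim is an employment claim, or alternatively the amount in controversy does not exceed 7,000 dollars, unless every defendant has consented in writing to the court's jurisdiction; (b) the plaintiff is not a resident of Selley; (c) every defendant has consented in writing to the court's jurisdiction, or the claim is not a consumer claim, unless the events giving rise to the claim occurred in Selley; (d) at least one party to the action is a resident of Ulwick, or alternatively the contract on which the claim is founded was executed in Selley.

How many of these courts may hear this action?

3

The Palen Court of Common Pleas:
  (a) The plaintiff resides in Ulwick, which is not Palen. Condition met.
  (b) The claim is a tort claim, so one alternative holds. Satisfied.
  (c) The claim is a tort claim, not an employment claim, which satisfies one of the alternatives. Condition met.
  (d) The amount in controversy is 6,900 dollars, which meets the USD 5,000 floor, so one alternative holds. Satisfied.
  → Jurisdiction lies.
The Superior Court of Selley:
  (a) The corporate defendant(s) are organised in Palen, not Selley; no such written consent has been filed — every alternative fails. But the amount in controversy is $6,900, which meets the 6,500 dollars floor, and the 'unless' clause therefore excuses the requirement. Satisfied.
  (b) The claim is a tort claim, so this disjunct is met. Condition met.
  (c) The claim does not concern real property. Condition not met.
  (d) The plaintiff resides in Ulwick, which is not Selley, which satisfies one of the alternatives. Condition met.
  → Not every requirement is met — no jurisdiction.
The Superior Court of Holdale:
  (a) Vail Systems has its principal place of business in Holdale, so one alternative holds. Condition met.
  (b) The claim is a tort claim, not an employment claim. The carve-out does not apply: the operative events occurred in Galstead, not Holdale. Satisfied.
  (c) The amount in controversy is $6,900, within the USD 250,000 ceiling. The carve-out does not apply: the claim is a tort claim, not an employment claim. Met.
  (d) Vail Systems resides in Holdale, so this disjunct is met. Met.
  (e) Vail Systems resides in Holdale. Condition met.
  → All conditions met; jurisdiction exists.
The Selley Regional Court:
  (a) The amount in controversy is USD 6,900, within the USD 7,000 ceiling, so this disjunct is met. Condition met.
  (b) The plaintiff resides in Ulwick, which is not Selley. Satisfied.
  (c) The claim is a tort claim, not a consumer claim, so one alternative holds. Condition met.
  (d) Joaquin Odell resides in Ulwick — that alternative is enough. Satisfied.
  → All conditions met; jurisdiction exists.
Courts with jurisdiction: the Palen Court of Common Pleas, the Superior Court of Holdale, the Selley Regional Court — 3 in total.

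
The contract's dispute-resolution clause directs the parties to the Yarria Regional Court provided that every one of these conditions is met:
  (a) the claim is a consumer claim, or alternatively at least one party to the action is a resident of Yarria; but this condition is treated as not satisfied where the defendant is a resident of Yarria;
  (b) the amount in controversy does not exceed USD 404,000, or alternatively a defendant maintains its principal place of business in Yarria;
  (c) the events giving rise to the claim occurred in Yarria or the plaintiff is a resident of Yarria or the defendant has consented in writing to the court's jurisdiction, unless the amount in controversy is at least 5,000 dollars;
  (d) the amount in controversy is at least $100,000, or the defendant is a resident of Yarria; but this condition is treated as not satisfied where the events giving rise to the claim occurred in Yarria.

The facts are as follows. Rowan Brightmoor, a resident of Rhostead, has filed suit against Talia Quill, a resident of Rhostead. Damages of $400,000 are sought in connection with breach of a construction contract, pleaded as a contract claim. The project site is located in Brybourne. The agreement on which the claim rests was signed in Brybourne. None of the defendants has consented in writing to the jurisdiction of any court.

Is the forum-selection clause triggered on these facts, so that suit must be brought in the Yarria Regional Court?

No

The Yarria Regional Court:
  (a) The claim is a contract claim, not a consumer claim; no party resides in Yarria — no alternative holds. Condition not met.
  (b) The amount in controversy is USD 400,000, within the 404,000 dollars ceiling, so this disjunct is met. Met.
  (c) The operative events occurred in Brybourne, not Yarria; the plaintiff resides in Rhostead, not Yarria; no such written consent has been filed — no alternative holds. But the amount in controversy is USD 400,000, which meets the USD 5,000 floor, and the 'unless' clause therefore excuses the requirement. Condition met.
  (d) The amount in controversy is 400,000 dollars, which meets the $100,000 floor — that alternative is enough. The exception is not triggered, since the operative events occurred in Brybourne, not Yarria. Condition met.
  → Forum clause is not triggered.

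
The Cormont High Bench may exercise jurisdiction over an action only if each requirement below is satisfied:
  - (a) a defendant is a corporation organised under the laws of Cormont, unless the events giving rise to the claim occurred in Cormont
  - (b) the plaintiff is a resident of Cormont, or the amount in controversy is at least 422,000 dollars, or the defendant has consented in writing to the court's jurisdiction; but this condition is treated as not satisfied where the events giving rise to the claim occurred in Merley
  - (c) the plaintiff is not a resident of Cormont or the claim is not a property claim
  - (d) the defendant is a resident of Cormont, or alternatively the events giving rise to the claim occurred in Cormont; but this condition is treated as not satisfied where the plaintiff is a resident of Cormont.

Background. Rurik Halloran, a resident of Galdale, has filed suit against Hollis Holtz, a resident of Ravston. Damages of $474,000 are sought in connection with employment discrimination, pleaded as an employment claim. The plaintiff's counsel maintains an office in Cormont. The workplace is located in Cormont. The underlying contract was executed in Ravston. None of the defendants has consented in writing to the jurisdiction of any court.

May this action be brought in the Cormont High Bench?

Yes

The Cormont High Bench:
  (a) No defendant is a corporation. The proviso rescues it, though: the operative events occurred in Cormont. Condition met.
  (b) The amount in controversy is $474,000, which meets the $422,000 floor, which satisfies one of the alternatives. The exception is not triggered, since the operative events occurred in Cormont, not Merley. Met.
  (c) The plaintiff resides in Galdale, which is not Cormont, so one alternative holds. Satisfied.
  (d) The operative events occurred in Cormont — that alternative is enough. The exception is not triggered, since the plaintiff resides in Galdale, not Cormont. Met.
  → The court has jurisdiction.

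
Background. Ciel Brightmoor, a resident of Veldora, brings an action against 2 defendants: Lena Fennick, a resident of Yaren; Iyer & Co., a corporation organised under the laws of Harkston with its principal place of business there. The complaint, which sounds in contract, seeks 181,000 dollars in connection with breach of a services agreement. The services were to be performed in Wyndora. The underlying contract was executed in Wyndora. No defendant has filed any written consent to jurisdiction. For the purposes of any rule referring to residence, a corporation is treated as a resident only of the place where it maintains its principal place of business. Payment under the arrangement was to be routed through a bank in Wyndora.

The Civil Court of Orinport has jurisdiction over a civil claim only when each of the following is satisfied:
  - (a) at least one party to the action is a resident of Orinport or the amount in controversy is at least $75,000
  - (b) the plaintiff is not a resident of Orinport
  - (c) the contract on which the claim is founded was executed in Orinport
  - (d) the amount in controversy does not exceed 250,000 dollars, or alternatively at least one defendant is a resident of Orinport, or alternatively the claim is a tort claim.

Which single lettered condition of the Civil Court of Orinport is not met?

(c)

The Civil Court of Orinport:
  (a) The amount in controversy is $181,000, which meets the $75,000 floor, which satisfies one of the alternatives. Met.
  (b) The plaintiff resides in Veldora, which is not Orinport. Met.
  (c) The contract was executed in Wyndora, not Orinport. Condition not met.
  (d) The amount in controversy is USD 181,000, within the $250,000 ceiling, so one alternative holds. Met.
Only condition (c) fails.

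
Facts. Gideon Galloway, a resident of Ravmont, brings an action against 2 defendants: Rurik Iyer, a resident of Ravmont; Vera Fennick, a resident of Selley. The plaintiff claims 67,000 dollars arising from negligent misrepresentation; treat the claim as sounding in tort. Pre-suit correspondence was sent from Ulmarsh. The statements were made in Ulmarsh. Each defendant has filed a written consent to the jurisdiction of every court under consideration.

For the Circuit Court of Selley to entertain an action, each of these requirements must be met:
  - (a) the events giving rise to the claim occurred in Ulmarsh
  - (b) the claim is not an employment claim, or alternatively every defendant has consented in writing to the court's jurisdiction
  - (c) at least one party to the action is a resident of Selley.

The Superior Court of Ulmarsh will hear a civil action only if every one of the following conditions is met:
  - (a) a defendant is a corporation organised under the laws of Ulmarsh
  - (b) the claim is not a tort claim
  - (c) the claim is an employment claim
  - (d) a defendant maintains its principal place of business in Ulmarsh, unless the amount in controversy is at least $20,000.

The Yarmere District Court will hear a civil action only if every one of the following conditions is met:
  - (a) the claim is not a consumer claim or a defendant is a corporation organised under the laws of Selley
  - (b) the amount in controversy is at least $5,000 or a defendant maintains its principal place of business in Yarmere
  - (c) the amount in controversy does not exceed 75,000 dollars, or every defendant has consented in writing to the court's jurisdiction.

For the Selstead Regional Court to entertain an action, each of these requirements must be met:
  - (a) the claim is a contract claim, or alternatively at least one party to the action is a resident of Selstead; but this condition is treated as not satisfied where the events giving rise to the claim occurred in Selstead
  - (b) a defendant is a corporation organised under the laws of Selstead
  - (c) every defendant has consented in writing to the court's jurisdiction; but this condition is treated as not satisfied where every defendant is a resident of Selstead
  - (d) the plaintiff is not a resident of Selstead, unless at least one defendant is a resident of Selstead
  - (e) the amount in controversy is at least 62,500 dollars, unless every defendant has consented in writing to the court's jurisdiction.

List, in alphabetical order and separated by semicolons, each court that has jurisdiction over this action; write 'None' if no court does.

the Circuit Court of Selley; the Yarmere District Court

The Circuit Court of Selley:
  (a) The operative events occurred in Ulmarsh. Condition met.
  (b) The claim is a tort claim, not an employment claim, so one alternative holds. Met.
  (c) Vera Fennick resides in Selley. Condition met.
  → The court has jurisdiction.
The Superior Court of Ulmarsh:
  (a) No defendant is a corporation. Not met.
  (b) The claim is a tort claim. Condition not met.
  (c) The claim is a tort claim, not an employment claim. Fails.
  (d) No defendant is a corporation. However, the amount in controversy is USD 67,000, which meets the 20,000 dollars floor, so the 'unless' proviso supplies this condition. Satisfied.
  → The court lacks jurisdiction.
The Yarmere District Court:
  (a) The claim is a tort claim, not a consumer claim, which satisfies one of the alternatives. Satisfied.
  (b) The amount in controversy is USD 67,000, which meets the 5,000 dollars floor, which satisfies one of the alternatives. Satisfied.
  (c) The amount in controversy is $67,000, within the $75,000 ceiling, so this disjunct is met. Satisfied.
  → Every requirement is satisfied — jurisdiction.
The Selstead Regional Court:
  (a) The claim is a tort claim, not a contract claim; no party resides in Selstead — no alternative holds. Condition not met.
  (b) No defendant is a corporation. Not met.
  (c) Every defendant has filed written consent. The carve-out does not apply: the defendants reside as follows — Rurik Iyer in Ravmont, Vera Fennick in Selley — not all in Selstead. Met.
  (d) The plaintiff resides in Ravmont, which is not Selstead. Condition met.
  (e) The amount in controversy is $67,000, which meets the USD 62,500 floor. Satisfied.
  → At least one condition fails; no jurisdiction.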